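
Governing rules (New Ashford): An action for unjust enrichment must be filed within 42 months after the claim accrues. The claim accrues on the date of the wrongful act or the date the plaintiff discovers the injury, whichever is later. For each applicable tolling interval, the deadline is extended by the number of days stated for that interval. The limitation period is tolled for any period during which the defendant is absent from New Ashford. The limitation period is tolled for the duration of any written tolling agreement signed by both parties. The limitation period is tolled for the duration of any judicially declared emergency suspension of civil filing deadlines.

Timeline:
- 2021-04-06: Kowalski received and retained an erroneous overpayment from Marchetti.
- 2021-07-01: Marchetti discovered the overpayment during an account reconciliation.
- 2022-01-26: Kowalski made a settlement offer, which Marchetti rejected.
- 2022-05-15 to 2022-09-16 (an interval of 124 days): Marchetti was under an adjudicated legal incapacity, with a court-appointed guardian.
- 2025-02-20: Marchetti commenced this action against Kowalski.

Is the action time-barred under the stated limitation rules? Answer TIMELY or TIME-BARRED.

Taking the later of the act (2021-04-06) and discovery (2021-07-01), the claim accrued on 2021-07-01.
42 months from 2021-07-01 is 2025-01-01.
The plaintiff's legal incapacity from 2022-05-15 to 2022-09-16 does not toll the period, because no stated rule makes the plaintiff's incapacity a tolling event.
None of the other events listed affects the running of the period under the stated rules.
The 2025-02-20 filing falls after the 2025-01-01 deadline; the claim is time-barred.

TIME-BARRED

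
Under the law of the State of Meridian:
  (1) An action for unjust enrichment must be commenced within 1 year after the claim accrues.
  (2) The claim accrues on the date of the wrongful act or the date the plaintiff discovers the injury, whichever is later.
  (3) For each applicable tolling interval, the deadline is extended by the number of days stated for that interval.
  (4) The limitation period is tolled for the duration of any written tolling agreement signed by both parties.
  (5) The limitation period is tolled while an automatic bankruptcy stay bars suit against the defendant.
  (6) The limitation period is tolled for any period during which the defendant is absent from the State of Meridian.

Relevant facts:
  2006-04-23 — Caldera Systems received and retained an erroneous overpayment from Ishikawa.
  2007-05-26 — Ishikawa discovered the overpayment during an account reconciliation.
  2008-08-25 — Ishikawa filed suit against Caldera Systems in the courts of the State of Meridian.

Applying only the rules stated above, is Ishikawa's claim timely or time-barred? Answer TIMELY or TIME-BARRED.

TIME-BARRED

Because discovery on 2007-05-26 post-dates the 2006-04-23 act, accrual under the later-of rule falls on 2007-05-26.
1 year from 2007-05-26 is 2008-05-26.
The 2008-08-25 filing falls after the 2008-05-26 deadline; the claim is time-barred.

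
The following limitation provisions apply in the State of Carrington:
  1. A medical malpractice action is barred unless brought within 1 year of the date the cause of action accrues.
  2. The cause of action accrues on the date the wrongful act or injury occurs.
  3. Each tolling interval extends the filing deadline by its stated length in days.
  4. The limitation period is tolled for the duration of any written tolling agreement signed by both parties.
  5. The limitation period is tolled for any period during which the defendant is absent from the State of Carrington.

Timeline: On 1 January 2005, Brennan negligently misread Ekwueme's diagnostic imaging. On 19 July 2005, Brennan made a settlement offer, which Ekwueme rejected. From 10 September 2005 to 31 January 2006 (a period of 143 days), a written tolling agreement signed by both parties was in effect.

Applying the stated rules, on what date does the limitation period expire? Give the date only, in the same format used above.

The limitation period began to run on 1 January 2005.
Adding the 1 year base period to 1 January 2005 gives a deadline of 1 January 2006, before any tolling.
The written tolling agreement from 10 September 2005 to 31 January 2006 tolled the period for 143 days, extending the deadline to 24 May 2006.
The other events in the timeline have no effect on the limitation period under the stated rules.

24 May 2006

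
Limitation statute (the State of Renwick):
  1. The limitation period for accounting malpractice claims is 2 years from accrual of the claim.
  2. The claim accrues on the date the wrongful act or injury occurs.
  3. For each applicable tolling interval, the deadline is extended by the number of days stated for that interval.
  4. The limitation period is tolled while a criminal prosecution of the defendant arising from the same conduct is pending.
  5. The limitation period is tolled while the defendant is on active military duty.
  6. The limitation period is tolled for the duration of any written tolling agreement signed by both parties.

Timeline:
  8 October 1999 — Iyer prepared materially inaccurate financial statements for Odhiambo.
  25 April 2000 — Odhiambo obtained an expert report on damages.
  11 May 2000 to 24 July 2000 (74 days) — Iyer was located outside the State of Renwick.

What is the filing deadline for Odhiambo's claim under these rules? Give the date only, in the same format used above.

8 October 2001

The claim accrued on 8 October 1999, the date of the act.
Adding the 2 years base period to 8 October 1999 gives a deadline of 8 October 2001, before any tolling.
No stated provision tolls the period for the defendant's absence, so the interval from 11 May 2000 to 24 July 2000 has no effect on the deadline.
Nothing else in the chronology tolls or restarts the period.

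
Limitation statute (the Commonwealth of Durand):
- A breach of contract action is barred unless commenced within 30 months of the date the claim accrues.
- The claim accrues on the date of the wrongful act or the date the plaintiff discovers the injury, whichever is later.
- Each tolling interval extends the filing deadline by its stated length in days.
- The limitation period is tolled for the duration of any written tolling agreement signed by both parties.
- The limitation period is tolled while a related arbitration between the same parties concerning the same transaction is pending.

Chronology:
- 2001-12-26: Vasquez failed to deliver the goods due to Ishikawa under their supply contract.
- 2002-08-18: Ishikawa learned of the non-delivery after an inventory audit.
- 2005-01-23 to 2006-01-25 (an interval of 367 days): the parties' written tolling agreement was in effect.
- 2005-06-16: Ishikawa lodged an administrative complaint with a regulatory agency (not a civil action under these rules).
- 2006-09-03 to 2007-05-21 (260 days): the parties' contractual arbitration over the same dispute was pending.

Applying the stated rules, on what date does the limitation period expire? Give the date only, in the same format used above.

The claim accrued on 2002-08-18 — the later of the 2001-12-26 act and the 2002-08-18 discovery.
The untolled deadline — 30 months after 2002-08-18 — is 2005-02-18.
Because the written tolling agreement ran from 2005-01-23 to 2006-01-25, the deadline is extended by 367 days to 2006-02-20.
The pending related arbitration from 2006-09-03 to 2007-05-21 began after the period had already run on 2006-02-20, so it has no tolling effect.
None of the other events listed affects the running of the period under the stated rules.

2006-02-20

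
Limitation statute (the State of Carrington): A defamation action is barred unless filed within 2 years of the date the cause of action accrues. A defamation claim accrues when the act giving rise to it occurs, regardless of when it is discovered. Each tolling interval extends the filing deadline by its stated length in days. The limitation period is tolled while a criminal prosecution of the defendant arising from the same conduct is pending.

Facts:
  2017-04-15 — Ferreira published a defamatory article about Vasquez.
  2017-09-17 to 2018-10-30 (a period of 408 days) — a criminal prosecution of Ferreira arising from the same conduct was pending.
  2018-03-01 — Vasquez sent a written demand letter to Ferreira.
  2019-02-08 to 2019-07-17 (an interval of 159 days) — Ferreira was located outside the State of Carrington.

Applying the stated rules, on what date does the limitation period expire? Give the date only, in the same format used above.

The claim accrued on 2017-04-15, when the wrongful act occurred.
The untolled deadline — 2 years after 2017-04-15 — is 2019-04-15.
Because the pending criminal prosecution ran from 2017-09-17 to 2018-10-30, the deadline is extended by 408 days to 2020-05-27.
Although the defendant's absence ran from 2019-02-08 to 2019-07-17, the stated rules do not make that a tolling event, so it is disregarded.
None of the other events listed affects the running of the period under the stated rules.

2020-05-27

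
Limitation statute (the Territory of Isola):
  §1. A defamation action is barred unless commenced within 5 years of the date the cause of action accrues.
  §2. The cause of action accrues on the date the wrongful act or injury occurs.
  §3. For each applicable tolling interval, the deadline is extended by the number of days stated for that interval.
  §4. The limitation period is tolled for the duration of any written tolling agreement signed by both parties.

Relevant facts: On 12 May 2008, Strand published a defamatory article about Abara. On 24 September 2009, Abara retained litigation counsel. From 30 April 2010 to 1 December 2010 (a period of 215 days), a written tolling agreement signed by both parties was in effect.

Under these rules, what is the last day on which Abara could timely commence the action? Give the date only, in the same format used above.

The claim accrued on 12 May 2008, when the wrongful act occurred.
Adding the 5 years base period to 12 May 2008 gives a deadline of 12 May 2013, before any tolling.
The period was tolled for 215 days by the written tolling agreement (30 April 2010 to 1 December 2010), pushing the deadline to 13 December 2013.
Nothing else in the chronology tolls or restarts the period.

13 December 2013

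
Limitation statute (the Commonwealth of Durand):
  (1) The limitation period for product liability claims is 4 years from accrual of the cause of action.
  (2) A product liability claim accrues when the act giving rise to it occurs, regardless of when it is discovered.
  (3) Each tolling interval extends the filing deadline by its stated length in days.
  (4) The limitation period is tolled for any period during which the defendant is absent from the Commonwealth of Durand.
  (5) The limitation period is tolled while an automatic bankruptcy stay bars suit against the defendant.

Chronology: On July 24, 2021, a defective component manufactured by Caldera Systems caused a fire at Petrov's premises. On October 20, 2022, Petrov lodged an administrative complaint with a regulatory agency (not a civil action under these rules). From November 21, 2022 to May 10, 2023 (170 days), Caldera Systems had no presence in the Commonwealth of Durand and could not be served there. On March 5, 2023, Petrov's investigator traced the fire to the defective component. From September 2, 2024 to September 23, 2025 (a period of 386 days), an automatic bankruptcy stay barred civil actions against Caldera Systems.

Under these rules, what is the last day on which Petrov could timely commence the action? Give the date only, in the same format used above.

January 31, 2027

Because the rule ties accrual to occurrence, the claim accrued on July 24, 2021, not on the March 5, 2023 discovery date.
4 years from July 24, 2021 is July 24, 2025.
The defendant's absence from the jurisdiction from November 21, 2022 to May 10, 2023 tolled the period for 170 days, extending the deadline to January 10, 2026.
The automatic bankruptcy stay from September 2, 2024 to September 23, 2025 tolled the period for 386 days, extending the deadline to January 31, 2027.
Nothing else in the chronology tolls or restarts the period.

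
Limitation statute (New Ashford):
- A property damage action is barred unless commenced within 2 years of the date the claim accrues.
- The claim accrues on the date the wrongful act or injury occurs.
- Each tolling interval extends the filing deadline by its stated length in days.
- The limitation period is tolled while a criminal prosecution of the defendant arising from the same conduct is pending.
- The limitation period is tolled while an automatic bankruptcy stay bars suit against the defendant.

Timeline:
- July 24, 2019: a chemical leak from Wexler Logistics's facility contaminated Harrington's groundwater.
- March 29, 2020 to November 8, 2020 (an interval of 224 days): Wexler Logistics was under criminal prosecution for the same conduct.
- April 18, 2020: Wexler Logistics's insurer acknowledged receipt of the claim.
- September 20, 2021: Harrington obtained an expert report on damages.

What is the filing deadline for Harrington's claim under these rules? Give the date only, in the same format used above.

March 5, 2022

The limitation period began to run on July 24, 2019.
The untolled deadline — 2 years after July 24, 2019 — is July 24, 2021.
The period was tolled for 224 days by the pending criminal prosecution (March 29, 2020 to November 8, 2020), pushing the deadline to March 5, 2022.
The other events in the timeline have no effect on the limitation period under the stated rules.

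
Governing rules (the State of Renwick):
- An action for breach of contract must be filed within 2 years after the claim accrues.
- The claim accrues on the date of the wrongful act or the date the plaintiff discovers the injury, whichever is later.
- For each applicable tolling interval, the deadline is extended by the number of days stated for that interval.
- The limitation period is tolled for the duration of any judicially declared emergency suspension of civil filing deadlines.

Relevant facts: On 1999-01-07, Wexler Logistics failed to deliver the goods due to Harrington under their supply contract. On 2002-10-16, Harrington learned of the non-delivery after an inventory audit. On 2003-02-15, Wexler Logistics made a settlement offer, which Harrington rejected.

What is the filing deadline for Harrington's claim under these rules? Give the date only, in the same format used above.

Taking the later of the act (1999-01-07) and discovery (2002-10-16), the claim accrued on 2002-10-16.
2 years from 2002-10-16 is 2004-10-16.
None of the other events listed affects the running of the period under the stated rules.

2004-10-16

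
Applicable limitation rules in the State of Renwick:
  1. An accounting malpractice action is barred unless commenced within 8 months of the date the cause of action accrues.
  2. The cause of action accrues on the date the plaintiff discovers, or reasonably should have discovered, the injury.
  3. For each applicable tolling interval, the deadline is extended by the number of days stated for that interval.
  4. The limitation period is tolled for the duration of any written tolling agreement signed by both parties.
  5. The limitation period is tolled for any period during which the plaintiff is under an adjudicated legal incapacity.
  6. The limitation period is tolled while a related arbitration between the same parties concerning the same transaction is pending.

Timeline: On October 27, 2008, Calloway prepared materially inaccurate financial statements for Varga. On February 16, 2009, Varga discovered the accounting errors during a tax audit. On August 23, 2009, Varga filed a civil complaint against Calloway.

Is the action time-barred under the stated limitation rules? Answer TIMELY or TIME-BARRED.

TIMELY

Under the discovery rule, the claim accrued on February 16, 2009, when Varga discovered the injury — not on the October 27, 2008 date of the underlying act.
8 months from February 16, 2009 is October 16, 2009.
Filing on August 23, 2009 beat the October 16, 2009 deadline — the action is timely.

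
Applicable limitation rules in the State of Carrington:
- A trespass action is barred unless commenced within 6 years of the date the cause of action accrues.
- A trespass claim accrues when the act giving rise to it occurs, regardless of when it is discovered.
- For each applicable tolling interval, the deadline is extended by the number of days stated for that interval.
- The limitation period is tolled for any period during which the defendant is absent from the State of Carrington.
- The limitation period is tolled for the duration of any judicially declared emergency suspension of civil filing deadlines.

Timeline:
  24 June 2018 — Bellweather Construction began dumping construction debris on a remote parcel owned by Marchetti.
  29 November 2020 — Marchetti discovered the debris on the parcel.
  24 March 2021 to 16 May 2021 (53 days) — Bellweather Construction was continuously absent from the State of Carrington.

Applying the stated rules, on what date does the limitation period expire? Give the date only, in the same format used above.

Because the rule ties accrual to occurrence, the claim accrued on 24 June 2018, not on the 29 November 2020 discovery date.
Adding the 6 years base period to 24 June 2018 gives a deadline of 24 June 2024, before any tolling.
The defendant's absence from the jurisdiction from 24 March 2021 to 16 May 2021 tolled the period for 53 days, extending the deadline to 16 August 2024.

16 August 2024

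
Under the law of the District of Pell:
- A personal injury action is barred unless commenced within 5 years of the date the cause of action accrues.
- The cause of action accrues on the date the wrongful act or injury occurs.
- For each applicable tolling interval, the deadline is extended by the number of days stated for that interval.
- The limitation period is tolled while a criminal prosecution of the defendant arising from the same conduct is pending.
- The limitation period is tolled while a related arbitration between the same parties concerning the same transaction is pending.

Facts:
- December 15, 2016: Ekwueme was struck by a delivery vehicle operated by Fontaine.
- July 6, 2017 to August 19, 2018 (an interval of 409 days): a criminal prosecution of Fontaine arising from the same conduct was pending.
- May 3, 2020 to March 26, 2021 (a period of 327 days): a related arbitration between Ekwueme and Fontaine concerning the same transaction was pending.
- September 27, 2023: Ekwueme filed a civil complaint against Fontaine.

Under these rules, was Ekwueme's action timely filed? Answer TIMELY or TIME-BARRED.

TIMELY

The limitation period began to run on December 15, 2016.
5 years from December 15, 2016 is December 15, 2021.
The pending criminal prosecution from July 6, 2017 to August 19, 2018 tolled the period for 409 days, extending the deadline to January 28, 2023.
The pending related arbitration from May 3, 2020 to March 26, 2021 tolled the period for 327 days, extending the deadline to December 21, 2023.
The September 27, 2023 filing precedes the December 21, 2023 deadline; the claim is timely.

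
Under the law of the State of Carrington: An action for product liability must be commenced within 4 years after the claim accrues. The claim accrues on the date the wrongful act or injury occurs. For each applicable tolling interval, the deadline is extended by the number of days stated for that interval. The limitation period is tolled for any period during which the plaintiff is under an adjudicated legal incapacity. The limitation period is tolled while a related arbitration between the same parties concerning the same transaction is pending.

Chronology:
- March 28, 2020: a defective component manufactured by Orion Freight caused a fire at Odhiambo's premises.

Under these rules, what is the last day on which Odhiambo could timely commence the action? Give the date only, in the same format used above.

The claim accrued on March 28, 2020, the date of the act.
The untolled deadline — 4 years after March 28, 2020 — is March 28, 2024.

March 28, 2024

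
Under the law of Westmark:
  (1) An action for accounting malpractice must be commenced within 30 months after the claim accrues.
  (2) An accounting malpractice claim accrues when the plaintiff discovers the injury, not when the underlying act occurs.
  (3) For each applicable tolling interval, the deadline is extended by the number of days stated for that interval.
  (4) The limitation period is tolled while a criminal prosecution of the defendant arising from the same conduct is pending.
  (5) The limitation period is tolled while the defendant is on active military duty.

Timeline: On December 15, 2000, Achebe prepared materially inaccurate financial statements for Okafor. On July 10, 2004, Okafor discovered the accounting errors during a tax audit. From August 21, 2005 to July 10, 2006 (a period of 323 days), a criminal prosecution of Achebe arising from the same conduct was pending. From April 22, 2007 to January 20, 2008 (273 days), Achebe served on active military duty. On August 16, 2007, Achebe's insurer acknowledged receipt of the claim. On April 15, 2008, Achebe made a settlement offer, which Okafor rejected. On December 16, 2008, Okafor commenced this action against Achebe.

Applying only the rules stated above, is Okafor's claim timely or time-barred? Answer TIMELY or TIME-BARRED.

Under the discovery rule, the claim accrued on July 10, 2004, when Okafor discovered the injury — not on the December 15, 2000 date of the underlying act.
The untolled deadline — 30 months after July 10, 2004 — is January 10, 2007.
The pending criminal prosecution from August 21, 2005 to July 10, 2006 tolled the period for 323 days, extending the deadline to November 29, 2007.
Because the defendant's active military service ran from April 22, 2007 to January 20, 2008, the deadline is extended by 273 days to August 28, 2008.
The other events in the timeline have no effect on the limitation period under the stated rules.
The December 16, 2008 filing falls after the August 28, 2008 deadline; the claim is time-barred.

TIME-BARRED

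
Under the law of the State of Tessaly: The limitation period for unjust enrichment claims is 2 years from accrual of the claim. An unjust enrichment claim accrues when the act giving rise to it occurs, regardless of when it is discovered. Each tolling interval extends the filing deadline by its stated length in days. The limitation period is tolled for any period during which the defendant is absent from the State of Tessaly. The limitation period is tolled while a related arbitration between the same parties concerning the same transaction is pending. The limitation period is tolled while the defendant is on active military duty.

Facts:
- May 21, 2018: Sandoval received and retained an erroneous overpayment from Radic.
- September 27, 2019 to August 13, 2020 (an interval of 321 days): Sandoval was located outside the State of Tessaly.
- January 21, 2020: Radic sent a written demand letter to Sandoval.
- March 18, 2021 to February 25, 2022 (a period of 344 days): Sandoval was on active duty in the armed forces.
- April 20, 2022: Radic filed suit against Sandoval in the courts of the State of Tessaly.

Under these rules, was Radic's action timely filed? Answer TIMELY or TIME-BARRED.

The limitation period began to run on May 21, 2018.
2 years from May 21, 2018 is May 21, 2020.
The defendant's absence from the jurisdiction from September 27, 2019 to August 13, 2020 tolled the period for 321 days, extending the deadline to April 7, 2021.
Because the defendant's active military service ran from March 18, 2021 to February 25, 2022, the deadline is extended by 344 days to March 17, 2022.
The other events in the timeline have no effect on the limitation period under the stated rules.
Radic filed on April 20, 2022, after the March 17, 2022 deadline, so the action is time-barred.

TIME-BARRED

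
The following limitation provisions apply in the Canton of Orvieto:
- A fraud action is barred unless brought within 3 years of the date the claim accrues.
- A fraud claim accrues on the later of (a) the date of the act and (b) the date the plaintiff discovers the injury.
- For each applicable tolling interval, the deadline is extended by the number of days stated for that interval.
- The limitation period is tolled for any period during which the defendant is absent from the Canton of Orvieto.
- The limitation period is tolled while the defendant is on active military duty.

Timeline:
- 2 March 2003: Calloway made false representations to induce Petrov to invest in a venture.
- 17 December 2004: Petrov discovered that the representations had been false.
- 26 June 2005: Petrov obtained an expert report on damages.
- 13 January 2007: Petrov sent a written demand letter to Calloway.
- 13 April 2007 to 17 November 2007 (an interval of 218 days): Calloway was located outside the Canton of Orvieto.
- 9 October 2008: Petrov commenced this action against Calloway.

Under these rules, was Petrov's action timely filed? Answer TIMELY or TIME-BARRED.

TIME-BARRED

The claim accrued on 17 December 2004 — the later of the 2 March 2003 act and the 17 December 2004 discovery.
The untolled deadline — 3 years after 17 December 2004 — is 17 December 2007.
The defendant's absence from the jurisdiction from 13 April 2007 to 17 November 2007 tolled the period for 218 days, extending the deadline to 22 July 2008.
The other events in the timeline have no effect on the limitation period under the stated rules.
Filing on 9 October 2008 missed the 22 July 2008 deadline — the action is time-barred.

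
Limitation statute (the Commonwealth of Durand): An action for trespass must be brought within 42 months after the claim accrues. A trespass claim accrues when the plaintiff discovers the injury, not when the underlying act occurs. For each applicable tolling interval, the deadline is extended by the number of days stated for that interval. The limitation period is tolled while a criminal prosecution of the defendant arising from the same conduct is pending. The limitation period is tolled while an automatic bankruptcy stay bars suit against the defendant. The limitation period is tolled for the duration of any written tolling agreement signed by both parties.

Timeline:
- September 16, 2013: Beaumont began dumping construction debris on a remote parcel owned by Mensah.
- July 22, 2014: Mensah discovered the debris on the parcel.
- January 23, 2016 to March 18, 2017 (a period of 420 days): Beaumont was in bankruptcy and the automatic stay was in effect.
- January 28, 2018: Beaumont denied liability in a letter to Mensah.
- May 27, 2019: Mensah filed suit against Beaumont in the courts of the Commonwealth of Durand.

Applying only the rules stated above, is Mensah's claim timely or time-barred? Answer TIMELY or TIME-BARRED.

Under the discovery rule, the claim accrued on July 22, 2014, when Mensah discovered the injury — not on the September 16, 2013 date of the underlying act.
The untolled deadline — 42 months after July 22, 2014 — is January 22, 2018.
The automatic bankruptcy stay from January 23, 2016 to March 18, 2017 tolled the period for 420 days, extending the deadline to March 18, 2019.
Nothing else in the chronology tolls or restarts the period.
Filing on May 27, 2019 missed the March 18, 2019 deadline — the action is time-barred.

TIME-BARRED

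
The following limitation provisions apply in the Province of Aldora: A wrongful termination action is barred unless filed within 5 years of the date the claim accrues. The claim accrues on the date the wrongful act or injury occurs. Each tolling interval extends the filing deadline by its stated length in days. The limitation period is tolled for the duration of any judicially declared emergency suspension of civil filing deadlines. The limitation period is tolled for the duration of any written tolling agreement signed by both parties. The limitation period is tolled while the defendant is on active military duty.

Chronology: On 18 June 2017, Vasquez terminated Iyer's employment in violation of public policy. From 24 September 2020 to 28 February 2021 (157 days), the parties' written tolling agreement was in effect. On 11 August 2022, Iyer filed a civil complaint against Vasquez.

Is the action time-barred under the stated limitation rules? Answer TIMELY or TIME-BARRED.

TIMELY

The limitation period began to run on 18 June 2017.
Adding the 5 years base period to 18 June 2017 gives a deadline of 18 June 2022, before any tolling.
Because the written tolling agreement ran from 24 September 2020 to 28 February 2021, the deadline is extended by 157 days to 22 November 2022.
Filing on 11 August 2022 beat the 22 November 2022 deadline — the action is timely.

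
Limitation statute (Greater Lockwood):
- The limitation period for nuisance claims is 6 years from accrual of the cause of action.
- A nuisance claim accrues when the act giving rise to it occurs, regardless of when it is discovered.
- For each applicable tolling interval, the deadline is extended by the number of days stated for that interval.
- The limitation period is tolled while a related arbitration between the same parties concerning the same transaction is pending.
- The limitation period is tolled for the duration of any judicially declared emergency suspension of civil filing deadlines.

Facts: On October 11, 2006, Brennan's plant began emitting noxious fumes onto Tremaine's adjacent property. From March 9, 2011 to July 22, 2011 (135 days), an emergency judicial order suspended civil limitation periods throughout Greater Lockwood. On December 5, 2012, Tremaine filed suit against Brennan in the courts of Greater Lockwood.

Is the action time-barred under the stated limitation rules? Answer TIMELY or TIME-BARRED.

TIMELY

The claim accrued on October 11, 2006, when the wrongful act occurred.
6 years from October 11, 2006 is October 11, 2012.
Because the emergency suspension of filing deadlines ran from March 9, 2011 to July 22, 2011, the deadline is extended by 135 days to February 23, 2013.
Tremaine filed on December 5, 2012, before the February 23, 2013 deadline, so the action is timely.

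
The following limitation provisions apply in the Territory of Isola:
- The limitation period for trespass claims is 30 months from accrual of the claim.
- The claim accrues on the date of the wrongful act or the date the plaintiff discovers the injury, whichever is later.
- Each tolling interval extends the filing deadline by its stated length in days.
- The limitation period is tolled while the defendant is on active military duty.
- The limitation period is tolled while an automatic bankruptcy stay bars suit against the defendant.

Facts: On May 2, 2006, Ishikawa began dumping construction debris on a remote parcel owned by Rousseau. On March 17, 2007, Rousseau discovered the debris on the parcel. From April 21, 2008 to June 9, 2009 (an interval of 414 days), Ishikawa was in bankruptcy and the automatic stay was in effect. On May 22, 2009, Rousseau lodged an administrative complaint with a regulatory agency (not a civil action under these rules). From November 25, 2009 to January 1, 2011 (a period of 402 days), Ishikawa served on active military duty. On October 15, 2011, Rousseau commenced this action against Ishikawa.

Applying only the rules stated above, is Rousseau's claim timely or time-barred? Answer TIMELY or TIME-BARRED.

The claim accrued on March 17, 2007 — the later of the May 2, 2006 act and the March 17, 2007 discovery.
Adding the 30 months base period to March 17, 2007 gives a deadline of September 17, 2009, before any tolling.
The automatic bankruptcy stay from April 21, 2008 to June 9, 2009 tolled the period for 414 days, extending the deadline to November 5, 2010.
The period was tolled for 402 days by the defendant's active military service (November 25, 2009 to January 1, 2011), pushing the deadline to December 12, 2011.
The other events in the timeline have no effect on the limitation period under the stated rules.
Rousseau filed on October 15, 2011, before the December 12, 2011 deadline, so the action is timely.

TIMELY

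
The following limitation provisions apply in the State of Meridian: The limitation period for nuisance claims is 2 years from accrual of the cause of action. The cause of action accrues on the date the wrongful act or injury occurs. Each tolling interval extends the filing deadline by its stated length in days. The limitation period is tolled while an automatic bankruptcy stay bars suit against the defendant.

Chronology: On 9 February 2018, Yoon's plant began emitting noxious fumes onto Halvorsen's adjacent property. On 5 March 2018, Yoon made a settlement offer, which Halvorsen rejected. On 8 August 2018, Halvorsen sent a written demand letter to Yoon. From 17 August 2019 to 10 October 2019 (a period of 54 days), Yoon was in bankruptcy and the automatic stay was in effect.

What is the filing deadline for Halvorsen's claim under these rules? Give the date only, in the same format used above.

3 April 2020

The limitation period began to run on 9 February 2018.
Adding the 2 years base period to 9 February 2018 gives a deadline of 9 February 2020, before any tolling.
Because the automatic bankruptcy stay ran from 17 August 2019 to 10 October 2019, the deadline is extended by 54 days to 3 April 2020.
Nothing else in the chronology tolls or restarts the period.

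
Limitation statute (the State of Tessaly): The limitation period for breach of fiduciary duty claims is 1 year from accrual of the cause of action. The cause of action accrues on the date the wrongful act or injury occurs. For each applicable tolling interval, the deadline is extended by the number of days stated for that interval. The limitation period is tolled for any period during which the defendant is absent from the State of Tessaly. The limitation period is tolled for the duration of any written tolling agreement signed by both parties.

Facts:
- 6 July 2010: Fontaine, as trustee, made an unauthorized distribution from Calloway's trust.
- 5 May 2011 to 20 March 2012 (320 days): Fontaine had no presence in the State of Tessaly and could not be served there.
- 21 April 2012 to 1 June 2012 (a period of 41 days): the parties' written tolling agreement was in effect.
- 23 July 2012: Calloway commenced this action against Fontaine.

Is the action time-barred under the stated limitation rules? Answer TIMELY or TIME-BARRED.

TIME-BARRED

The limitation period began to run on 6 July 2010.
1 year from 6 July 2010 is 6 July 2011.
The defendant's absence from the jurisdiction from 5 May 2011 to 20 March 2012 tolled the period for 320 days, extending the deadline to 21 May 2012.
Because the written tolling agreement ran from 21 April 2012 to 1 June 2012, the deadline is extended by 41 days to 1 July 2012.
Filing on 23 July 2012 missed the 1 July 2012 deadline — the action is time-barred.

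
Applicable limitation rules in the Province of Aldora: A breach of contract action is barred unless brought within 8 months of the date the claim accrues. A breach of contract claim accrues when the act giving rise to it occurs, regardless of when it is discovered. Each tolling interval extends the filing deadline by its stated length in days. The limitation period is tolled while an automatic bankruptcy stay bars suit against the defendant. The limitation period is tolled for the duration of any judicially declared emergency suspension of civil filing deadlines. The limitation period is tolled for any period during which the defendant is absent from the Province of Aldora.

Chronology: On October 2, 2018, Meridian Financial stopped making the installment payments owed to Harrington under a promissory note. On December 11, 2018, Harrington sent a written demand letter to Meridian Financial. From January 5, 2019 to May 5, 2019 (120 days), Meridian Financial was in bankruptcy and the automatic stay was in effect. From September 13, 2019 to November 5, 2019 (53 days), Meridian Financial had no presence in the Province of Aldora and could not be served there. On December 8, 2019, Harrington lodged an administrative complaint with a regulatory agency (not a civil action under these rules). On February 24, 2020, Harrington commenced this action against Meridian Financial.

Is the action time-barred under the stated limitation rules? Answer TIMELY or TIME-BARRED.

The claim accrued on October 2, 2018, the date of the act.
8 months from October 2, 2018 is June 2, 2019.
The period was tolled for 120 days by the automatic bankruptcy stay (January 5, 2019 to May 5, 2019), pushing the deadline to September 30, 2019.
The period was tolled for 53 days by the defendant's absence from the jurisdiction (September 13, 2019 to November 5, 2019), pushing the deadline to November 22, 2019.
The other events in the timeline have no effect on the limitation period under the stated rules.
Filing on February 24, 2020 missed the November 22, 2019 deadline — the action is time-barred.

TIME-BARRED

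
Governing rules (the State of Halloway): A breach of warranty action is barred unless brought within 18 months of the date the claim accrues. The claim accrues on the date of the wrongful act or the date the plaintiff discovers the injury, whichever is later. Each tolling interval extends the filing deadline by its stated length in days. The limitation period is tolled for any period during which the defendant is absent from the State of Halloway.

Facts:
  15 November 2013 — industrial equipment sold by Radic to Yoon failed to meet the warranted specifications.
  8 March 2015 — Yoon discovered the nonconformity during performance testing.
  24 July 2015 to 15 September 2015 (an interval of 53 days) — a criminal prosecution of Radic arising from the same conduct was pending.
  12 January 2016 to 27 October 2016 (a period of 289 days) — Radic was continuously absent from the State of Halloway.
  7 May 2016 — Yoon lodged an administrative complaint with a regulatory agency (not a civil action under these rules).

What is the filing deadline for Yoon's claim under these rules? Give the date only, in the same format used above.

The claim accrued on 8 March 2015 — the later of the 15 November 2013 act and the 8 March 2015 discovery.
18 months from 8 March 2015 is 8 September 2016.
The defendant's absence from the jurisdiction from 12 January 2016 to 27 October 2016 tolled the period for 289 days, extending the deadline to 24 June 2017.
The pending criminal prosecution from 24 July 2015 to 15 September 2015 does not toll the period, because no stated rule makes a criminal prosecution a tolling event.
Nothing else in the chronology tolls or restarts the period.

24 June 2017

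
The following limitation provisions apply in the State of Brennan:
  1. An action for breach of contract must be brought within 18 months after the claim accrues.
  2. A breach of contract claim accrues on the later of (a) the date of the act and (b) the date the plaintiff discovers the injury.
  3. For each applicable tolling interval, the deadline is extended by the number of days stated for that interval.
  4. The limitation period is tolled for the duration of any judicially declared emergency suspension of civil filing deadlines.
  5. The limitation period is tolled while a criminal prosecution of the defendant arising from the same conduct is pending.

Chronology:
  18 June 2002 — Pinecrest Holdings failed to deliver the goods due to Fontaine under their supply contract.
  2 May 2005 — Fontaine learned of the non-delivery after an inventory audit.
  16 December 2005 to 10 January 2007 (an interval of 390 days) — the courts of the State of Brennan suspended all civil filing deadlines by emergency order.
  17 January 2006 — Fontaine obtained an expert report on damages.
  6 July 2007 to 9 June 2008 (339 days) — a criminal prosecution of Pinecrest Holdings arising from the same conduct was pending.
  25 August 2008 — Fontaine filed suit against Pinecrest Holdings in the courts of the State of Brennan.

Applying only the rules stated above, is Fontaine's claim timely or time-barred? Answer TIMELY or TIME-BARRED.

Taking the later of the act (18 June 2002) and discovery (2 May 2005), the claim accrued on 2 May 2005.
The untolled deadline — 18 months after 2 May 2005 — is 2 November 2006.
The period was tolled for 390 days by the emergency suspension of filing deadlines (16 December 2005 to 10 January 2007), pushing the deadline to 27 November 2007.
Because the pending criminal prosecution ran from 6 July 2007 to 9 June 2008, the deadline is extended by 339 days to 31 October 2008.
The other events in the timeline have no effect on the limitation period under the stated rules.
The 25 August 2008 filing precedes the 31 October 2008 deadline; the claim is timely.

TIMELY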